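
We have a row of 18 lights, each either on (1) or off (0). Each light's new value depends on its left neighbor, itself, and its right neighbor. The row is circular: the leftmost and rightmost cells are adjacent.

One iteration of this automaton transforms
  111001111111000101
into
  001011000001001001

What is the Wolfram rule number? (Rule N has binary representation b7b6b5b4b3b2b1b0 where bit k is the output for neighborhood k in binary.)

position 0: 111 → 0  (bit 7 = 0)
position 2: 110 → 1  (bit 6 = 1)
position 16: 101 → 0  (bit 5 = 0)
position 3: 100 → 0  (bit 4 = 0)
position 5: 011 → 1  (bit 3 = 1)
position 15: 010 → 0  (bit 2 = 0)
position 4: 001 → 1  (bit 1 = 1)
position 13: 000 → 0  (bit 0 = 0)
bits b7..b0 = 01001010 = 74

74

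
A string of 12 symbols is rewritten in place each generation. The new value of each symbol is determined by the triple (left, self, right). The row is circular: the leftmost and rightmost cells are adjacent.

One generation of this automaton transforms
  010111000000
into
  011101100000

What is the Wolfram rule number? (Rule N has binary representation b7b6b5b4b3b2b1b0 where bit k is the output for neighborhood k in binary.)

position 4: 111 → 0  (bit 7 = 0)
position 5: 110 → 1  (bit 6 = 1)
position 2: 101 → 1  (bit 5 = 1)
position 6: 100 → 1  (bit 4 = 1)
position 3: 011 → 1  (bit 3 = 1)
position 1: 010 → 1  (bit 2 = 1)
position 0: 001 → 0  (bit 1 = 0)
position 7: 000 → 0  (bit 0 = 0)
bits b7..b0 = 01111100 = 124

124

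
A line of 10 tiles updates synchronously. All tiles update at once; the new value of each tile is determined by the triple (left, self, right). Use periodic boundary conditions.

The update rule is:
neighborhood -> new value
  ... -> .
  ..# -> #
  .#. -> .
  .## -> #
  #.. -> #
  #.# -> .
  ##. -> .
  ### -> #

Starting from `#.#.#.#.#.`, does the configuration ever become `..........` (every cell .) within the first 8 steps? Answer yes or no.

yes

..........
all cells are . at step 1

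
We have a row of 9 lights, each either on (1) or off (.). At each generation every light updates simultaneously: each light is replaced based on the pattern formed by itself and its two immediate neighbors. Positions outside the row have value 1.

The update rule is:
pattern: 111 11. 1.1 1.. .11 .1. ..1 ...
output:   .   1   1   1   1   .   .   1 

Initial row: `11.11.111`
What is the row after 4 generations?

11..111..

.111111..
11....11.
.1111.111
11..111..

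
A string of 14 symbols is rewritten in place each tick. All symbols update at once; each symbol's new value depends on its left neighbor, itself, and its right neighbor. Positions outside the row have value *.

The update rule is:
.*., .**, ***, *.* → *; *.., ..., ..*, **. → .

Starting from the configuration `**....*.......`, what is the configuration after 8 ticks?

tick 1: *.....*.......
tick 2: ......*.......
tick 3: ......*.......  (fixed point — unchanged through tick 8)

......*.......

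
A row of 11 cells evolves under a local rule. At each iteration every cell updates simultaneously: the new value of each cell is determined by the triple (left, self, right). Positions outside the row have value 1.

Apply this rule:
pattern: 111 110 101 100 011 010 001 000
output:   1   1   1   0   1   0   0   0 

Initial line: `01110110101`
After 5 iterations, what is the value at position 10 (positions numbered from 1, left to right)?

1

11111111011
11111111111
11111111111  (fixed point — unchanged through iteration 5)
position 10 holds 1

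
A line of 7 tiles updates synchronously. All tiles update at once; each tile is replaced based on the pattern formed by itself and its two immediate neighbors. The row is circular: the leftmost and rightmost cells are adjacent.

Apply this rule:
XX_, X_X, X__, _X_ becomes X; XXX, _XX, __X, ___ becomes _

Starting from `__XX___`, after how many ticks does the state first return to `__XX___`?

tick 1: ___XX__
tick 2: ____XX_
tick 3: _____XX
tick 4: X_____X
tick 5: XX_____
tick 6: _XX____
tick 7: __XX___

7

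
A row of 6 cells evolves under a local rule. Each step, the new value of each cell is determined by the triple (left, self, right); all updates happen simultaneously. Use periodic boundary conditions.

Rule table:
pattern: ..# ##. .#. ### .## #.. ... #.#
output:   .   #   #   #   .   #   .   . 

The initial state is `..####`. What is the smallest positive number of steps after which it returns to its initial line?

step 1: #..###
step 2: ##..##
step 3: ###..#
step 4: ####..
step 5: .####.
step 6: ..####

6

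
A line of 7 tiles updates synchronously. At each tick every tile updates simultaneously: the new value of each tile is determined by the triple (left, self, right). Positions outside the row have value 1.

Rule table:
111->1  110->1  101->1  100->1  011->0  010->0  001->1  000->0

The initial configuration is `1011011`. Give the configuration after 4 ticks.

1101101
1110110
1111011
1111101

1111101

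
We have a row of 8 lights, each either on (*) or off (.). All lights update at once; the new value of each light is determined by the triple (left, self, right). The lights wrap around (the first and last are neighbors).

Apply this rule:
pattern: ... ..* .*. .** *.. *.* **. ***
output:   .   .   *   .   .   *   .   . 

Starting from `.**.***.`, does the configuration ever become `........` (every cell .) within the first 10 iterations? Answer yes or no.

...*....
...*....  (fixed point — unchanged through iteration 10)
iteration 10 is ...*...., still not uniform .

no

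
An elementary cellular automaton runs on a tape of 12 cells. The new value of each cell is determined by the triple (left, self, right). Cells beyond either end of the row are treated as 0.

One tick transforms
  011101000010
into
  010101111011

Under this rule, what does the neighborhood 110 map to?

1

At position 3 the neighborhood is 110; the next row has 1 there.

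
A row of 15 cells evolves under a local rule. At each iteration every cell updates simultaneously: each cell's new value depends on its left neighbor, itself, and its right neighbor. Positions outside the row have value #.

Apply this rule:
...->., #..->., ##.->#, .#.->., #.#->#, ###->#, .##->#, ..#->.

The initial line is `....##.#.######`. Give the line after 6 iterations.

....###.#######
....###########
....###########  (fixed point — unchanged through iteration 6)

....###########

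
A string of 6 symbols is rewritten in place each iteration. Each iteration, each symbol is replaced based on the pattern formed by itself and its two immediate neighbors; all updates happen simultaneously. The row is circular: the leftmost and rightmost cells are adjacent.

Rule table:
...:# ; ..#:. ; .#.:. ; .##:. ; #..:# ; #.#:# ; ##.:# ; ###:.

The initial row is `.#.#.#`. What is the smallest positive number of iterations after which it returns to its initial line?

2

#.#.#.
.#.#.#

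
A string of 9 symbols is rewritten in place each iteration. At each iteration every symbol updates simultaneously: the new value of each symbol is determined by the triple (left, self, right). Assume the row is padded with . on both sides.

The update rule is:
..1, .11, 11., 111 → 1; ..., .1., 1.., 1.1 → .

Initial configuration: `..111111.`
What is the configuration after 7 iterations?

11111111.

iteration 1: .1111111.
iteration 2: 11111111.
iteration 3: 11111111.  (fixed point — unchanged through iteration 7)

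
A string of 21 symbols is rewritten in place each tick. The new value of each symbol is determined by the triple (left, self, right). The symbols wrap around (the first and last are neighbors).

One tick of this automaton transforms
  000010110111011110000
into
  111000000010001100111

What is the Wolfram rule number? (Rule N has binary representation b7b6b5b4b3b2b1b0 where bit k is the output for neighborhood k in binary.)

129

position 10: 111 → 1  (bit 7 = 1)
position 7: 110 → 0  (bit 6 = 0)
position 5: 101 → 0  (bit 5 = 0)
position 17: 100 → 0  (bit 4 = 0)
position 6: 011 → 0  (bit 3 = 0)
position 4: 010 → 0  (bit 2 = 0)
position 3: 001 → 0  (bit 1 = 0)
position 0: 000 → 1  (bit 0 = 1)
bits b7..b0 = 10000001 = 129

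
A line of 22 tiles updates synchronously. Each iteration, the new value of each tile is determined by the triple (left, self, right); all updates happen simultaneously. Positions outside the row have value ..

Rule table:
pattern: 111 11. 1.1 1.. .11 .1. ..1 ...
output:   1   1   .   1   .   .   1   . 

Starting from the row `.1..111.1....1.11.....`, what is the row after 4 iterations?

1.11.11..1..1...11....
...1..111.11.1.1.11...
..1.11.11..1......11..
.1...1..111.1....1.11.

.1...1..111.1....1.11.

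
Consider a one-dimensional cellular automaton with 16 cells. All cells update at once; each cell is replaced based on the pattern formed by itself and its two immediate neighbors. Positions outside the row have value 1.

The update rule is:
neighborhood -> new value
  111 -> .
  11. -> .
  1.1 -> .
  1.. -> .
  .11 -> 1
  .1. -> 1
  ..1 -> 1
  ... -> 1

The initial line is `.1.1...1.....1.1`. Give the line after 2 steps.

.1.1.1...1.....1

step 1: .1.1.111.11111.1
step 2: .1.1.1...1.....1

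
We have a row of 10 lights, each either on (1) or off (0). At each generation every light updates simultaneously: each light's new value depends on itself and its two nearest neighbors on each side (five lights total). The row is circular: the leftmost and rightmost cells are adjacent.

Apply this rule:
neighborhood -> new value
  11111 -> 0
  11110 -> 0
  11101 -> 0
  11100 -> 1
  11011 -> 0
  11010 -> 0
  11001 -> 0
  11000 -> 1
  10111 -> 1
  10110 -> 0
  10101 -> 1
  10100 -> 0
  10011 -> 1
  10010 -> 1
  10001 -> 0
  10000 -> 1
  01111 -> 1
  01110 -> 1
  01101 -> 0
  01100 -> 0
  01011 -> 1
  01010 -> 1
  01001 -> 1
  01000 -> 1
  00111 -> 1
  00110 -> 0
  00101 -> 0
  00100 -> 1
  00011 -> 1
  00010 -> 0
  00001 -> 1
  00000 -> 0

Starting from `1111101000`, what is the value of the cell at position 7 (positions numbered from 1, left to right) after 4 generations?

1100000101
1111010011
0000001111
1100111101
position 7 holds 1

1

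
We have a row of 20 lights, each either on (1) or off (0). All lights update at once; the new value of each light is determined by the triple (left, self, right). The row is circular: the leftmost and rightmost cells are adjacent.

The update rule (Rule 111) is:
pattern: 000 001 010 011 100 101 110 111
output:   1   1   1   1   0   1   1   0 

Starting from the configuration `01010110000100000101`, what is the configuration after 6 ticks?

00000010111111111100

tick 1: 11111110111101111111
tick 2: 00000011100111000000
tick 3: 11111110101101011111
tick 4: 00000011111111110000
tick 5: 11111110000000010111
tick 6: 00000010111111111100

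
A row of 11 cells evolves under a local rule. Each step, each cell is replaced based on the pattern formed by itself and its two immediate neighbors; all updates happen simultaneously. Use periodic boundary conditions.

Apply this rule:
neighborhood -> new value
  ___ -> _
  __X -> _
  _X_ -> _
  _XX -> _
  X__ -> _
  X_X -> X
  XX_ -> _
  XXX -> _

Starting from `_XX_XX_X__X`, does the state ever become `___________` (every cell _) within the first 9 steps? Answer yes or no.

step 1: X__X__X____
step 2: ___________
all cells are _ at step 2

yes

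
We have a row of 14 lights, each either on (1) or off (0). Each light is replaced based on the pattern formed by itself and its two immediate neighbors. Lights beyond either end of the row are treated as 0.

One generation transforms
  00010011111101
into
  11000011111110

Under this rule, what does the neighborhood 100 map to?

0

At position 4 the neighborhood is 100; the next row has 0 there.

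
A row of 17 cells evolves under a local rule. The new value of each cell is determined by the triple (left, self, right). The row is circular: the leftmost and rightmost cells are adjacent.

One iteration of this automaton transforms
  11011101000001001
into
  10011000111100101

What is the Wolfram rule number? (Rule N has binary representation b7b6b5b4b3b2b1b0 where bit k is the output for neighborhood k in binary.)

153

position 0: 111 → 1  (bit 7 = 1)
position 1: 110 → 0  (bit 6 = 0)
position 2: 101 → 0  (bit 5 = 0)
position 8: 100 → 1  (bit 4 = 1)
position 3: 011 → 1  (bit 3 = 1)
position 7: 010 → 0  (bit 2 = 0)
position 12: 001 → 0  (bit 1 = 0)
position 9: 000 → 1  (bit 0 = 1)
bits b7..b0 = 10011001 = 153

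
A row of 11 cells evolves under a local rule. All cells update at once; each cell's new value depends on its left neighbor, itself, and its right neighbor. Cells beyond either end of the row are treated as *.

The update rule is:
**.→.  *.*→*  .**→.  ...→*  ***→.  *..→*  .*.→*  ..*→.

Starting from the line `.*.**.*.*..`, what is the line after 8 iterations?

.......*..*

***..*****.
...*......*
**.******..
..*......*.
*.******.**
.*......*..
*******.**.
.......*..*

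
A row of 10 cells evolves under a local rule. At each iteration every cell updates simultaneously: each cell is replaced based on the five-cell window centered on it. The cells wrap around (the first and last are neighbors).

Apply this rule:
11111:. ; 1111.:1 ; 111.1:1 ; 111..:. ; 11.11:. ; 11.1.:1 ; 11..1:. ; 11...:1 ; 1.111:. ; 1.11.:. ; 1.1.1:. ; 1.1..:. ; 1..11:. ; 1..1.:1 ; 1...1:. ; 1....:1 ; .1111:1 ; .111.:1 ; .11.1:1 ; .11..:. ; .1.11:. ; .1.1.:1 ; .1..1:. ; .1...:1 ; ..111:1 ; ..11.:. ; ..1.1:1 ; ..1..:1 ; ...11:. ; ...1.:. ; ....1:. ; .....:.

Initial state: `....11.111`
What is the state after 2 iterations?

11...1..1.
..1..1.11.

..1..1.11.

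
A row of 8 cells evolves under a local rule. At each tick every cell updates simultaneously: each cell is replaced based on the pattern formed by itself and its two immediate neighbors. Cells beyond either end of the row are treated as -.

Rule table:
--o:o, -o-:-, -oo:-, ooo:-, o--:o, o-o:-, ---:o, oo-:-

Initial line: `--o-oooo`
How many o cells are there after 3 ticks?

oo------
--oooooo
oo------
count of o: 2

2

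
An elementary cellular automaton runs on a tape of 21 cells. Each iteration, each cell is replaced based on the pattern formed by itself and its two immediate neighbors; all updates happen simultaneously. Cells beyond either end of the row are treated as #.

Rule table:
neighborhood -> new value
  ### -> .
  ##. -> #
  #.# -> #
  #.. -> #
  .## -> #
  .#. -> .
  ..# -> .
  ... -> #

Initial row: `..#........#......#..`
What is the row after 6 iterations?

###.###.##.####.#.##.

#..#######..#####..#.
##.#.....##.#...##..#
.##.####.###.##.###.#
#####..###.######.###
....##.#.###....###..
###.###.##.####.#.##.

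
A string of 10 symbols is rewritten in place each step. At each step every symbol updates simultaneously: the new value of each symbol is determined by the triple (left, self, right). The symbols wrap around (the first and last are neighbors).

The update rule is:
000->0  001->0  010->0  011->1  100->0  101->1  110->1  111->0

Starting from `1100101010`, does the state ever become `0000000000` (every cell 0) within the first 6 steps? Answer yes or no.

1100010101
0100001011
1000000111
1000000100
0000000000
all cells are 0 at step 5

yes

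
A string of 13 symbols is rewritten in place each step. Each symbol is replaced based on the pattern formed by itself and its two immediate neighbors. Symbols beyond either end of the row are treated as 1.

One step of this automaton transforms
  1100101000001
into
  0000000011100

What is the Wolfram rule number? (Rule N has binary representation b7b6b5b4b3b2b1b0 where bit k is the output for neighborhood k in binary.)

1

position 0: 111 → 0  (bit 7 = 0)
position 1: 110 → 0  (bit 6 = 0)
position 5: 101 → 0  (bit 5 = 0)
position 2: 100 → 0  (bit 4 = 0)
position 12: 011 → 0  (bit 3 = 0)
position 4: 010 → 0  (bit 2 = 0)
position 3: 001 → 0  (bit 1 = 0)
position 8: 000 → 1  (bit 0 = 1)
bits b7..b0 = 00000001 = 1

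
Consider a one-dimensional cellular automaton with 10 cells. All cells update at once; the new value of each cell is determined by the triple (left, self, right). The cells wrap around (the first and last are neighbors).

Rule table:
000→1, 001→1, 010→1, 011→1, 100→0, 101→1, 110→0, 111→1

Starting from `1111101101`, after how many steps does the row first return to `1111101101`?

10

1111011011
1110110111
1101101111
1011011111
0110111111
1101111110
1011111101
0111111011
1111110110
1111101101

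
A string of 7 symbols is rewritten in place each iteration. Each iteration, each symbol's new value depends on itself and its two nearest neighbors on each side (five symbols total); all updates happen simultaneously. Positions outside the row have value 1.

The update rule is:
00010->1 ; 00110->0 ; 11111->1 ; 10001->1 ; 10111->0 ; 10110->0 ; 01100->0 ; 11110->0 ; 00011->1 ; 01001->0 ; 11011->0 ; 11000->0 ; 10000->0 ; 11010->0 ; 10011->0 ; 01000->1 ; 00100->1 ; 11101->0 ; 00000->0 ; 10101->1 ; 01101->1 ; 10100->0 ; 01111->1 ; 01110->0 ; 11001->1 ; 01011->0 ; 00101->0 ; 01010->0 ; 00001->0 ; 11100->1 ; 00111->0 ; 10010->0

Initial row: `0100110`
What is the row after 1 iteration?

0000010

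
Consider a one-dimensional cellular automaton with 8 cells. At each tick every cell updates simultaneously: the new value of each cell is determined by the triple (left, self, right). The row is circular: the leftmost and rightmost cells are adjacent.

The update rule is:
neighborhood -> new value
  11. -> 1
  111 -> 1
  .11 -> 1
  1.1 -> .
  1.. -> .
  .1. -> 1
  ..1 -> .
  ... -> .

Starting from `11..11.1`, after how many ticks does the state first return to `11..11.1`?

11..11.1

1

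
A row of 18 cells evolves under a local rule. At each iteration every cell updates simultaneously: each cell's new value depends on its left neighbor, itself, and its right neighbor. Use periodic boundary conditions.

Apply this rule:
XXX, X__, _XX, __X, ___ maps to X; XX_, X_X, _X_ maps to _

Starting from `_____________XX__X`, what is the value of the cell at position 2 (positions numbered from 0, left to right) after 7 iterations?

XXXXXXXXXXXXXX_XX_
XXXXXXXXXXXXX__X__
XXXXXXXXXXXX_XX_XX
XXXXXXXXXXX__X__XX
XXXXXXXXXX_XX_XXXX
XXXXXXXXX__X__XXXX
XXXXXXXX_XX_XXXXXX
position 2 holds X

X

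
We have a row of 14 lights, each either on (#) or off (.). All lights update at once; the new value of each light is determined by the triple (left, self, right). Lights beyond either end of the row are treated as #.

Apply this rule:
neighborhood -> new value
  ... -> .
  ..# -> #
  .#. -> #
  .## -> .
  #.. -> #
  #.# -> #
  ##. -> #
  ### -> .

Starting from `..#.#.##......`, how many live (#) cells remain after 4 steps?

step 1: ######.##....#
step 2: .....##.##..#.
step 3: #...#.##.#####
step 4: ##.###.##.....
count of #: 7

7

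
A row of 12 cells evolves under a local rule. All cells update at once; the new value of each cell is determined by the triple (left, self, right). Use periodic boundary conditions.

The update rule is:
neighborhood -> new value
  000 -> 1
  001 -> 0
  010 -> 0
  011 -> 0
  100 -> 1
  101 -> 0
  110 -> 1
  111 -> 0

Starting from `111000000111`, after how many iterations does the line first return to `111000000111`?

12

001111110000
100000011111
111111000000
000001111110
111100000011
000111111000
110000001111
011111100000
000000111111
111110000001
000011111100
111000000111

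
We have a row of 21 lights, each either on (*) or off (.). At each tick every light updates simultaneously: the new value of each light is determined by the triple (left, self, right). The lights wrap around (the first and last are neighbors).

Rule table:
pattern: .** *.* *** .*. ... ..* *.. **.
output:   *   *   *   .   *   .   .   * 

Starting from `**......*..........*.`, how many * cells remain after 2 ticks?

17

**.****...********..*
*******.*.********..*
count of *: 17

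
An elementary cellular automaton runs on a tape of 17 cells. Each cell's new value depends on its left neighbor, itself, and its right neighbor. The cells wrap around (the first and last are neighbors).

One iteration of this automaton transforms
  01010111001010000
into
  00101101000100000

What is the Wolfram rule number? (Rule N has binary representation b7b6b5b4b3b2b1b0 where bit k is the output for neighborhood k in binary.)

104

position 6: 111 → 0  (bit 7 = 0)
position 7: 110 → 1  (bit 6 = 1)
position 2: 101 → 1  (bit 5 = 1)
position 8: 100 → 0  (bit 4 = 0)
position 5: 011 → 1  (bit 3 = 1)
position 1: 010 → 0  (bit 2 = 0)
position 0: 001 → 0  (bit 1 = 0)
position 14: 000 → 0  (bit 0 = 0)
bits b7..b0 = 01101000 = 104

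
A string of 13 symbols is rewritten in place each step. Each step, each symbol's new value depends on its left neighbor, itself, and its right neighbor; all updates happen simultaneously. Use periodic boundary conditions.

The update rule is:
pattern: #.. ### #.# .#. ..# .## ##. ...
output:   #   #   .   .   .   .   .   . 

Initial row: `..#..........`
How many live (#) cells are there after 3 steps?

...#.........
....#........
.....#.......
count of #: 1

1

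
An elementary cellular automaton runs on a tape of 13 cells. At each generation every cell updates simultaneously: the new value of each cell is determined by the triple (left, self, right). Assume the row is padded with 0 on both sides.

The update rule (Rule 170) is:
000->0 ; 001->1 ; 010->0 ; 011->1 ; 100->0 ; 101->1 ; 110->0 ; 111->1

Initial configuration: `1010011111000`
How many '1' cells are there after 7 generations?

3

0100111110000
1001111100000
0011111000000
0111110000000
1111100000000
1111000000000
1110000000000
count of 1: 3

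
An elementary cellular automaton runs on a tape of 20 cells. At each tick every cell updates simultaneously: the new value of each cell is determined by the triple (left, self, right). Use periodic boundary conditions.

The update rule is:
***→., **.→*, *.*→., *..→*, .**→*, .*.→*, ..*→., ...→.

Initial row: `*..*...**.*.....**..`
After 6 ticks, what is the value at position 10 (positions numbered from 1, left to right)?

**.**..**.**....***.
**.***.**.***...*.*.
**.*.*.**.*.**..*.*.
**.*.*.**.*.***.*.*.
**.*.*.**.*.*.*.*.*.
**.*.*.**.*.*.*.*.*.
position 10 holds .

.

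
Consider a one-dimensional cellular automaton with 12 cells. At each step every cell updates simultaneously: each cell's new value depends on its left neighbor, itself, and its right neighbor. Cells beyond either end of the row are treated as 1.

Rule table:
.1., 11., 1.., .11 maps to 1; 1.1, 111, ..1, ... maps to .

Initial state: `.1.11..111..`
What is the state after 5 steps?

step 1: .1.111.1.11.
step 2: .1.1.1.1.11.
step 3: .1.1.1.1.11.  (fixed point — unchanged through step 5)

.1.1.1.1.11.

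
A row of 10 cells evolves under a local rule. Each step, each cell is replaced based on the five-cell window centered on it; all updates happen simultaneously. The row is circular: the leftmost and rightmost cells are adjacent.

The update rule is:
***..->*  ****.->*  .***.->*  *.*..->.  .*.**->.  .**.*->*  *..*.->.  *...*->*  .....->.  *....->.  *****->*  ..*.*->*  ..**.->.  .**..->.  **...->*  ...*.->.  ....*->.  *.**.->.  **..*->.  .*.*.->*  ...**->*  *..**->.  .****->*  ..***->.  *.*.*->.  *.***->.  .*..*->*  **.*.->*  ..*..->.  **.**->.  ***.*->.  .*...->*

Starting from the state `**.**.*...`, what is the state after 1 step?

.*..**.***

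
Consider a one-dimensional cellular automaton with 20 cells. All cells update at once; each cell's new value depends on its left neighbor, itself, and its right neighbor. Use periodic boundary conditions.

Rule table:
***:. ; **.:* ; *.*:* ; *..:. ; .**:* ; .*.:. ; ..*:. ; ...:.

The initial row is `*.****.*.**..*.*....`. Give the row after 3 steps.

step 1: .**..**.***...*.....
step 2: .**..****.*.........
step 3: .**..*..**..........

.**..*..**..........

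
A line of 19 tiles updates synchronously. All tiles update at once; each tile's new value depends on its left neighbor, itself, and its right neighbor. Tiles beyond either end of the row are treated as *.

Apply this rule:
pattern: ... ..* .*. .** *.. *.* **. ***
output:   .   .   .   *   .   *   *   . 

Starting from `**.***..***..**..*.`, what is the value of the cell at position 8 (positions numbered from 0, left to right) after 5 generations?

.

.***.*..*.*..**...*
**.**....*...**...*
.****........**...*
**..*........**...*
.*...........**...*
position 8 holds .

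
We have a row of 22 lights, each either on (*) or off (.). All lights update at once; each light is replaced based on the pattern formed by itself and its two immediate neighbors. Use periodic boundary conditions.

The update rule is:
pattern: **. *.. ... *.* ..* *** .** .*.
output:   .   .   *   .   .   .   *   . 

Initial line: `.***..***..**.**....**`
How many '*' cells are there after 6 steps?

6

step 1: .*....*....*..*..**.*.
step 2: ...**...**.......*....
step 3: **.*..*.*..*****...***
step 4: ...........*.....*.*..
step 5: **********...***.....*
step 6: ...........*.*...***.*
count of *: 6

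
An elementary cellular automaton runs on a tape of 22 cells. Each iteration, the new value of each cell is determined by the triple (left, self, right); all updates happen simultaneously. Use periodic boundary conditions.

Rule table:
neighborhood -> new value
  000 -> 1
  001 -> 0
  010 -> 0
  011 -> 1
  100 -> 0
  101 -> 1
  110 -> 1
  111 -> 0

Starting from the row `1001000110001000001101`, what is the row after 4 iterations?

0101000000010011110100

1000010110100011101111
1011001111001010111000
0111001001000101101010
0101000000010011110100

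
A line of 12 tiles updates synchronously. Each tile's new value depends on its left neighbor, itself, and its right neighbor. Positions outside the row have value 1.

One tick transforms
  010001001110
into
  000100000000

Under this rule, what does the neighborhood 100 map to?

At position 2 the neighborhood is 100; the next row has 0 there.

0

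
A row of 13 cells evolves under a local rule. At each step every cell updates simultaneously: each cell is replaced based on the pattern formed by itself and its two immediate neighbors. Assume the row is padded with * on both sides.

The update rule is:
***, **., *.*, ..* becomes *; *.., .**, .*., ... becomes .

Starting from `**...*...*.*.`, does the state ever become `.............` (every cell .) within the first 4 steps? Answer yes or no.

no

step 1: **..*...*.*.*
step 2: **.*...*.*.*.
step 3: ***...*.*.*.*
step 4: ***..*.*.*.*.
step 4 is ***..*.*.*.*., still not uniform .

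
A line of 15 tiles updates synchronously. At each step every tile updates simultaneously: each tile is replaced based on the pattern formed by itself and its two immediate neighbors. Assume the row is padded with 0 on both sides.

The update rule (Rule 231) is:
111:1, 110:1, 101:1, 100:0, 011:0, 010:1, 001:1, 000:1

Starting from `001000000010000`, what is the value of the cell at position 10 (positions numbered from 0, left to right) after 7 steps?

1

111011111110111
011101111111011
101110111111101
110111011111111
011011101111111
101101110111111
110110111011111
position 10 holds 1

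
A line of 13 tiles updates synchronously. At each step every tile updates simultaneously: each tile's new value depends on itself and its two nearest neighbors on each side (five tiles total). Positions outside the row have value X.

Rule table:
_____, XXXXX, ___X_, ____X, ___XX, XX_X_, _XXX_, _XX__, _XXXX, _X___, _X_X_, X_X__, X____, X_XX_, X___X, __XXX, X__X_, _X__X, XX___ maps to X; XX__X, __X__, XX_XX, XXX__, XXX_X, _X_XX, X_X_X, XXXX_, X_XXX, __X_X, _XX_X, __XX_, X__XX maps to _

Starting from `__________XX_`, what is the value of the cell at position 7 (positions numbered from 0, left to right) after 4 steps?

XXXXXXXXXX___
XXXXXXXX__XXX
XXXXXX____XXX
XXXX__XXXXXXX
position 7 holds X

X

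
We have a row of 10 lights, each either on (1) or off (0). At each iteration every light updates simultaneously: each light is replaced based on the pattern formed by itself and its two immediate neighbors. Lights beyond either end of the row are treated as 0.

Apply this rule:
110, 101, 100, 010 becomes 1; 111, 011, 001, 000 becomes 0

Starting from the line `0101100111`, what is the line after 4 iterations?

0110110001
0011011001
0001101101
0000110111

0000110111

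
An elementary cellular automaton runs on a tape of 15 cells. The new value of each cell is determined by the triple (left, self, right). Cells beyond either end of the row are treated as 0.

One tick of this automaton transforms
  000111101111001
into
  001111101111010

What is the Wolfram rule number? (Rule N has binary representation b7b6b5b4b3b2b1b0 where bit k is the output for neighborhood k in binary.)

202

position 4: 111 → 1  (bit 7 = 1)
position 6: 110 → 1  (bit 6 = 1)
position 7: 101 → 0  (bit 5 = 0)
position 12: 100 → 0  (bit 4 = 0)
position 3: 011 → 1  (bit 3 = 1)
position 14: 010 → 0  (bit 2 = 0)
position 2: 001 → 1  (bit 1 = 1)
position 0: 000 → 0  (bit 0 = 0)
bits b7..b0 = 11001010 = 202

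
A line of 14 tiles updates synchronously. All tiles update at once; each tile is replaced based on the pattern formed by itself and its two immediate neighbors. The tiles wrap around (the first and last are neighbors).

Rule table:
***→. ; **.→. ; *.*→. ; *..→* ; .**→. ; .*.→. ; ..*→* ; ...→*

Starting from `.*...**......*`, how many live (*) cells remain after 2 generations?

5

..***..******.
**...**......*
count of *: 5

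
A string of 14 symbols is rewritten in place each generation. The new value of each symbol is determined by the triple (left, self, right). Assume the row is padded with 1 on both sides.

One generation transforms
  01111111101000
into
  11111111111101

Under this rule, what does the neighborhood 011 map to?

1

At position 1 the neighborhood is 011; the next row has 1 there.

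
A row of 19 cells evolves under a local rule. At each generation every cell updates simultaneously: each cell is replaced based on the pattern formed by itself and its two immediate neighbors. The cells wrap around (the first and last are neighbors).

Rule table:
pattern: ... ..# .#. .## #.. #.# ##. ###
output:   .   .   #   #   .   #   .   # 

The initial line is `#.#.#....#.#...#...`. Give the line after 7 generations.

#####....###...#...
####.....##....#...
###......#.....#...
##.......#.....#...
#........#.....#...
#........#.....#...  (fixed point — unchanged through generation 7)

#........#.....#...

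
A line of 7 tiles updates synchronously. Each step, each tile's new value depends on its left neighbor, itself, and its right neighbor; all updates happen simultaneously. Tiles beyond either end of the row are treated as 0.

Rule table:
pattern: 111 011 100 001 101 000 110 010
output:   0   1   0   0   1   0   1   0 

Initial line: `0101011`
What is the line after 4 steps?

step 1: 0010111
step 2: 0001101
step 3: 0001110
step 4: 0001010

0001010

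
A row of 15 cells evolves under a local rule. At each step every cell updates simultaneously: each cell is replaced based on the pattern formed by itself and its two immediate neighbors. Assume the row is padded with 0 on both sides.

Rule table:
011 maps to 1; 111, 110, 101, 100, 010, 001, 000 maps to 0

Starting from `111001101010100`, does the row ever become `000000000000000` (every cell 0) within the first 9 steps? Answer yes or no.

step 1: 100001000000000
step 2: 000000000000000
all cells are 0 at step 2

yes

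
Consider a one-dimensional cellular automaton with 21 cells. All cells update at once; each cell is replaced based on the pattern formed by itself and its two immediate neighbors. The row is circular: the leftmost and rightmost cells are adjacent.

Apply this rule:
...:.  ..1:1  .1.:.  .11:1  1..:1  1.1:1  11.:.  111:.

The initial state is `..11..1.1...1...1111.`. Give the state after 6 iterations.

1.1.1.1.1.11.1.1.11.1

iteration 1: .11.11.1.1.1.1.11...1
iteration 2: 11.11.1.1.1.1.11.1.1.
iteration 3: 1.11.1.1.1.1.11.1.1.1
iteration 4: .11.1.1.1.1.11.1.1.11
iteration 5: 11.1.1.1.1.11.1.1.11.
iteration 6: 1.1.1.1.1.11.1.1.11.1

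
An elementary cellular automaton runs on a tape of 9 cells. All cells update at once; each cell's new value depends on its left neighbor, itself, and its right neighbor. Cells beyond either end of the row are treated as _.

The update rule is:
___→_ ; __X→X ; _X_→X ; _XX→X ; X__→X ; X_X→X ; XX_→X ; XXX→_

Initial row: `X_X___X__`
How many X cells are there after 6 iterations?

5

XXXX_XXX_
X__XXX_XX
XXXX_XXXX
X__XXX__X
XXXX_XXXX  (repeats iteration 3; period 2)
iteration 6: X__XXX__X
count of X: 5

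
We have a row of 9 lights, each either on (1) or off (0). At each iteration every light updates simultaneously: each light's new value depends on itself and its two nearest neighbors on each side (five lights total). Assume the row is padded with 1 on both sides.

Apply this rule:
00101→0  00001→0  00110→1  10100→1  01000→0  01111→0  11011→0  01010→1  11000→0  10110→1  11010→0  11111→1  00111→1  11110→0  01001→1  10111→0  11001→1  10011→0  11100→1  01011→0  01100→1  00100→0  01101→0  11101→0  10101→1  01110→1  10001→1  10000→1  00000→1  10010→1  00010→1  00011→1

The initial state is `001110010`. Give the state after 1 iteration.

101111100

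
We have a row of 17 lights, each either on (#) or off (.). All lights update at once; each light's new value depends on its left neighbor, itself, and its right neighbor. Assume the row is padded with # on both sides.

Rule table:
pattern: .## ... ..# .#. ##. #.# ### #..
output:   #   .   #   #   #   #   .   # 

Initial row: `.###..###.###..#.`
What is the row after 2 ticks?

tick 1: ##.####.###.#####
tick 2: .###..###.###....

.###..###.###....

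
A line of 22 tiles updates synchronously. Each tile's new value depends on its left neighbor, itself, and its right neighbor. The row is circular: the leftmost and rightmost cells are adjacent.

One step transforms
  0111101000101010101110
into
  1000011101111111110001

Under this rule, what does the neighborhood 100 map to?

At position 7 the neighborhood is 100; the next row has 1 there.

1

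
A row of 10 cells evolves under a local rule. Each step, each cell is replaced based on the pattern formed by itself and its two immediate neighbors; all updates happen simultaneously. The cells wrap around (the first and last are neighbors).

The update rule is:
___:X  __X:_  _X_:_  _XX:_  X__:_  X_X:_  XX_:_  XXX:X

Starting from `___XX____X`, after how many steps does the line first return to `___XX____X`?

2

_X____XX__
___XX____X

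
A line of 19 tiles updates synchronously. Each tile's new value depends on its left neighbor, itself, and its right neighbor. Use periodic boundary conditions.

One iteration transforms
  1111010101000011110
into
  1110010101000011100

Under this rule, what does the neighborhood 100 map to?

At position 10 the neighborhood is 100; the next row has 0 there.

0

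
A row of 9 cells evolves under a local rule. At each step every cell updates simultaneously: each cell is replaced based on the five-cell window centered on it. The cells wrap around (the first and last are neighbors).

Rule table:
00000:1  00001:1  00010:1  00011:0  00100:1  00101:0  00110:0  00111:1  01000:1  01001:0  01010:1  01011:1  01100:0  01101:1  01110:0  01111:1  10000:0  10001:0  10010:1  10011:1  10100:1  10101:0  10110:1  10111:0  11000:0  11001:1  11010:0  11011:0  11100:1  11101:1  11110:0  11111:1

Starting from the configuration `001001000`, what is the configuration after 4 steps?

111011101
101000100
011101101
100101100

100101100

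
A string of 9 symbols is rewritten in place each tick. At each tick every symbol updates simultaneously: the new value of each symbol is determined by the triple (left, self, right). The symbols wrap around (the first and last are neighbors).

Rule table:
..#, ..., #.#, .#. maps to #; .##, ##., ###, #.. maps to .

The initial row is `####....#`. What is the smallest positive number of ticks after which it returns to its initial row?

18

.....###.
#####....
......###
.#####...
#......##
..#####..
##......#
...#####.
###......
....#####
.###.....
#....####
..###....
##....###
...###...
###....##
....###..
####....#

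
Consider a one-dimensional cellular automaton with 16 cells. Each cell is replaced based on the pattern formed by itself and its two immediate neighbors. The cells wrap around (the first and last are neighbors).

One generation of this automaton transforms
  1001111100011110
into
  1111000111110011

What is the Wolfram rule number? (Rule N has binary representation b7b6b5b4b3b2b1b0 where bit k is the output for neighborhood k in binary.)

position 4: 111 → 0  (bit 7 = 0)
position 7: 110 → 1  (bit 6 = 1)
position 15: 101 → 1  (bit 5 = 1)
position 1: 100 → 1  (bit 4 = 1)
position 3: 011 → 1  (bit 3 = 1)
position 0: 010 → 1  (bit 2 = 1)
position 2: 001 → 1  (bit 1 = 1)
position 9: 000 → 1  (bit 0 = 1)
bits b7..b0 = 01111111 = 127

127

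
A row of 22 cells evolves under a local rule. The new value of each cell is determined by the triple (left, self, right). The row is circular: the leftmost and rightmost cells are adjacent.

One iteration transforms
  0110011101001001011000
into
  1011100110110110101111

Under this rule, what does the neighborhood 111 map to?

0

At position 6 the neighborhood is 111; the next row has 0 there.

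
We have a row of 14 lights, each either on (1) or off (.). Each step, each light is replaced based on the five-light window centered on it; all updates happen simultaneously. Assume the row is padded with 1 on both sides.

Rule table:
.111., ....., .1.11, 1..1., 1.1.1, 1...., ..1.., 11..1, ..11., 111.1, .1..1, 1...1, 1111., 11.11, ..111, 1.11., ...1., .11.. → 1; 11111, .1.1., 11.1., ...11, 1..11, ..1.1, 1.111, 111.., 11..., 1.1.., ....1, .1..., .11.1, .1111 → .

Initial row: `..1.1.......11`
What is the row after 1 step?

11....1111..1.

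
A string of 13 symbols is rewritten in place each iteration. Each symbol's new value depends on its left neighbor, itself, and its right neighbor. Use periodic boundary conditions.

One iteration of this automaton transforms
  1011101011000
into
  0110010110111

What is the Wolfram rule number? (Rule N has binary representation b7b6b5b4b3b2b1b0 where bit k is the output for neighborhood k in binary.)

59

position 3: 111 → 0  (bit 7 = 0)
position 4: 110 → 0  (bit 6 = 0)
position 1: 101 → 1  (bit 5 = 1)
position 10: 100 → 1  (bit 4 = 1)
position 2: 011 → 1  (bit 3 = 1)
position 0: 010 → 0  (bit 2 = 0)
position 12: 001 → 1  (bit 1 = 1)
position 11: 000 → 1  (bit 0 = 1)
bits b7..b0 = 00111011 = 59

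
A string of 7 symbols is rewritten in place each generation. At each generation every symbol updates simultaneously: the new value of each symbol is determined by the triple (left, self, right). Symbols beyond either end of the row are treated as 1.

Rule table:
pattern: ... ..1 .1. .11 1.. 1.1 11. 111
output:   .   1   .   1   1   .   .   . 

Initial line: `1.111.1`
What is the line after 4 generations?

..1...1
11.1.11
.....1.
1...1..

1...1..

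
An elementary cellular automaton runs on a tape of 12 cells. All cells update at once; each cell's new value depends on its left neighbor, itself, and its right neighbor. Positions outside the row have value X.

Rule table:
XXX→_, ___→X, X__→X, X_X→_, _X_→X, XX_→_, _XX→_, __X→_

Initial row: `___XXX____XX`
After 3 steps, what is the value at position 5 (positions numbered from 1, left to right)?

XX____XXX___
__XXX____XX_
X____XXX____
position 5 holds _

_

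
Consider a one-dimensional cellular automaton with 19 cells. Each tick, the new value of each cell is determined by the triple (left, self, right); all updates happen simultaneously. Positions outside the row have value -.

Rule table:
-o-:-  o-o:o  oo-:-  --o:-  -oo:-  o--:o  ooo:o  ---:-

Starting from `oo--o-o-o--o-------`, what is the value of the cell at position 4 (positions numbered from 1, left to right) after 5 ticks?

--o--o-o-o--o------
---o--o-o-o--o-----
----o--o-o-o--o----
-----o--o-o-o--o---
------o--o-o-o--o--
position 4 holds -

-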